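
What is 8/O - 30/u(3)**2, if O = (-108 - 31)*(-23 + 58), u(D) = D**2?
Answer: -48866/131355 ≈ -0.37201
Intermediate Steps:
O = -4865 (O = -139*35 = -4865)
8/O - 30/u(3)**2 = 8/(-4865) - 30/((3**2)**2) = 8*(-1/4865) - 30/(9**2) = -8/4865 - 30/81 = -8/4865 - 30*1/81 = -8/4865 - 10/27 = -48866/131355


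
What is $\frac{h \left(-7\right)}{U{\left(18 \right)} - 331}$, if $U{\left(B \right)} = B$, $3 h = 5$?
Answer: $\frac{35}{939} \approx 0.037274$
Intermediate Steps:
$h = \frac{5}{3}$ ($h = \frac{1}{3} \cdot 5 = \frac{5}{3} \approx 1.6667$)
$\frac{h \left(-7\right)}{U{\left(18 \right)} - 331} = \frac{\frac{5}{3} \left(-7\right)}{18 - 331} = \frac{1}{-313} \left(- \frac{35}{3}\right) = \left(- \frac{1}{313}\right) \left(- \frac{35}{3}\right) = \frac{35}{939}$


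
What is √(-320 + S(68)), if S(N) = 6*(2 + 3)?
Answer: I*√290 ≈ 17.029*I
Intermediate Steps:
S(N) = 30 (S(N) = 6*5 = 30)
√(-320 + S(68)) = √(-320 + 30) = √(-290) = I*√290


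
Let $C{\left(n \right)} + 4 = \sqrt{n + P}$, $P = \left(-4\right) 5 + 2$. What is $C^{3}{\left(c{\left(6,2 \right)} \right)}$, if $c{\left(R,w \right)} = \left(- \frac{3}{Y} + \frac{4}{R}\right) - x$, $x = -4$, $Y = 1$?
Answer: $132 + \frac{665 i \sqrt{3}}{9} \approx 132.0 + 127.98 i$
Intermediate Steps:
$c{\left(R,w \right)} = 1 + \frac{4}{R}$ ($c{\left(R,w \right)} = \left(- \frac{3}{1} + \frac{4}{R}\right) - -4 = \left(\left(-3\right) 1 + \frac{4}{R}\right) + 4 = \left(-3 + \frac{4}{R}\right) + 4 = 1 + \frac{4}{R}$)
$P = -18$ ($P = -20 + 2 = -18$)
$C{\left(n \right)} = -4 + \sqrt{-18 + n}$ ($C{\left(n \right)} = -4 + \sqrt{n - 18} = -4 + \sqrt{-18 + n}$)
$C^{3}{\left(c{\left(6,2 \right)} \right)} = \left(-4 + \sqrt{-18 + \frac{4 + 6}{6}}\right)^{3} = \left(-4 + \sqrt{-18 + \frac{1}{6} \cdot 10}\right)^{3} = \left(-4 + \sqrt{-18 + \frac{5}{3}}\right)^{3} = \left(-4 + \sqrt{- \frac{49}{3}}\right)^{3} = \left(-4 + \frac{7 i \sqrt{3}}{3}\right)^{3}$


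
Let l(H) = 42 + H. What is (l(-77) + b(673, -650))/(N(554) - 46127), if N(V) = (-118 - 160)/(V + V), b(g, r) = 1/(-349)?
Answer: 6767664/8918519453 ≈ 0.00075883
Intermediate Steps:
b(g, r) = -1/349
N(V) = -139/V (N(V) = -278*1/(2*V) = -139/V)
(l(-77) + b(673, -650))/(N(554) - 46127) = ((42 - 77) - 1/349)/(-139/554 - 46127) = (-35 - 1/349)/(-139*1/554 - 46127) = -12216/(349*(-139/554 - 46127)) = -12216/(349*(-25554497/554)) = -12216/349*(-554/25554497) = 6767664/8918519453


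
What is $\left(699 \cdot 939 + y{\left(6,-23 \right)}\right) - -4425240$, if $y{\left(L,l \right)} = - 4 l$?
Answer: $5081693$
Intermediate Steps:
$\left(699 \cdot 939 + y{\left(6,-23 \right)}\right) - -4425240 = \left(699 \cdot 939 - -92\right) - -4425240 = \left(656361 + 92\right) + 4425240 = 656453 + 4425240 = 5081693$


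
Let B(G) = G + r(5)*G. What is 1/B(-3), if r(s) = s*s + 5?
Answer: -1/93 ≈ -0.010753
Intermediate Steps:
r(s) = 5 + s² (r(s) = s² + 5 = 5 + s²)
B(G) = 31*G (B(G) = G + (5 + 5²)*G = G + (5 + 25)*G = G + 30*G = 31*G)
1/B(-3) = 1/(31*(-3)) = 1/(-93) = -1/93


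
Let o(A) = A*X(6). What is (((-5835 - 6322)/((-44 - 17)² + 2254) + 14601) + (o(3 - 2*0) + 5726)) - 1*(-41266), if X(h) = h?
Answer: 368113568/5975 ≈ 61609.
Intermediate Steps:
o(A) = 6*A (o(A) = A*6 = 6*A)
(((-5835 - 6322)/((-44 - 17)² + 2254) + 14601) + (o(3 - 2*0) + 5726)) - 1*(-41266) = (((-5835 - 6322)/((-44 - 17)² + 2254) + 14601) + (6*(3 - 2*0) + 5726)) - 1*(-41266) = ((-12157/((-61)² + 2254) + 14601) + (6*(3 + 0) + 5726)) + 41266 = ((-12157/(3721 + 2254) + 14601) + (6*3 + 5726)) + 41266 = ((-12157/5975 + 14601) + (18 + 5726)) + 41266 = ((-12157*1/5975 + 14601) + 5744) + 41266 = ((-12157/5975 + 14601) + 5744) + 41266 = (87228818/5975 + 5744) + 41266 = 121549218/5975 + 41266 = 368113568/5975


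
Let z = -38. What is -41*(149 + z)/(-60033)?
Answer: 1517/20011 ≈ 0.075808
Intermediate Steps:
-41*(149 + z)/(-60033) = -41*(149 - 38)/(-60033) = -41*111*(-1/60033) = -4551*(-1/60033) = 1517/20011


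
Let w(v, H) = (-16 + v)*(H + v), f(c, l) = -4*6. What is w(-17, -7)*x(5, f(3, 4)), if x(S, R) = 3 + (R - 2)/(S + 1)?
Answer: -1056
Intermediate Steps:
f(c, l) = -24
x(S, R) = 3 + (-2 + R)/(1 + S)
w(-17, -7)*x(5, f(3, 4)) = ((-17)**2 - 16*(-7) - 16*(-17) - 7*(-17))*((1 - 24 + 3*5)/(1 + 5)) = (289 + 112 + 272 + 119)*((1 - 24 + 15)/6) = 792*((1/6)*(-8)) = 792*(-4/3) = -1056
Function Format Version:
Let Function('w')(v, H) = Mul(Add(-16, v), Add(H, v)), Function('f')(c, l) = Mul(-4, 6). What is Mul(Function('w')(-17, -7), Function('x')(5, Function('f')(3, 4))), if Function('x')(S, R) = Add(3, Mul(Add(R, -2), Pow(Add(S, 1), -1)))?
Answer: -1056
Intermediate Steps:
Function('f')(c, l) = -24
Function('x')(S, R) = Add(3, Mul(Pow(Add(1, S), -1), Add(-2, R))) (Function('x')(S, R) = Add(3, Mul(Add(-2, R), Pow(Add(1, S), -1))) = Add(3, Mul(Pow(Add(1, S), -1), Add(-2, R))))
Mul(Function('w')(-17, -7), Function('x')(5, Function('f')(3, 4))) = Mul(Add(Pow(-17, 2), Mul(-16, -7), Mul(-16, -17), Mul(-7, -17)), Mul(Pow(Add(1, 5), -1), Add(1, -24, Mul(3, 5)))) = Mul(Add(289, 112, 272, 119), Mul(Pow(6, -1), Add(1, -24, 15))) = Mul(792, Mul(Rational(1, 6), -8)) = Mul(792, Rational(-4, 3)) = -1056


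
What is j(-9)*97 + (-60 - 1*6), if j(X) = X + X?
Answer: -1812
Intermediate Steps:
j(X) = 2*X
j(-9)*97 + (-60 - 1*6) = (2*(-9))*97 + (-60 - 1*6) = -18*97 + (-60 - 6) = -1746 - 66 = -1812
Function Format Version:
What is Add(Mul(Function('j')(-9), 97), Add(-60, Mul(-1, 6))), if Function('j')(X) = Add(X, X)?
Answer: -1812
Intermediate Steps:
Function('j')(X) = Mul(2, X)
Add(Mul(Function('j')(-9), 97), Add(-60, Mul(-1, 6))) = Add(Mul(Mul(2, -9), 97), Add(-60, Mul(-1, 6))) = Add(Mul(-18, 97), Add(-60, -6)) = Add(-1746, -66) = -1812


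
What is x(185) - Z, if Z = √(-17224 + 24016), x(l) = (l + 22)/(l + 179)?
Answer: 207/364 - 2*√1698 ≈ -81.845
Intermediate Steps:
x(l) = (22 + l)/(179 + l)
Z = 2*√1698 (Z = √6792 = 2*√1698 ≈ 82.414)
x(185) - Z = (22 + 185)/(179 + 185) - 2*√1698 = 207/364 - 2*√1698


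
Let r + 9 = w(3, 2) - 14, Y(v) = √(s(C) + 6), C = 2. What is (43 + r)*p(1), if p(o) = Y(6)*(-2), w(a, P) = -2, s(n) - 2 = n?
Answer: -36*√10 ≈ -113.84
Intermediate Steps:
s(n) = 2 + n
Y(v) = √10 (Y(v) = √((2 + 2) + 6) = √(4 + 6) = √10)
p(o) = -2*√10 (p(o) = √10*(-2) = -2*√10)
r = -25 (r = -9 + (-2 - 14) = -9 - 16 = -25)
(43 + r)*p(1) = (43 - 25)*(-2*√10) = 18*(-2*√10) = -36*√10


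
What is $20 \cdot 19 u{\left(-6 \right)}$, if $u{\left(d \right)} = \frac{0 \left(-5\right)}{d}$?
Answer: $0$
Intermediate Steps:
$u{\left(d \right)} = 0$ ($u{\left(d \right)} = \frac{0}{d} = 0$)
$20 \cdot 19 u{\left(-6 \right)} = 20 \cdot 19 \cdot 0 = 380 \cdot 0 = 0$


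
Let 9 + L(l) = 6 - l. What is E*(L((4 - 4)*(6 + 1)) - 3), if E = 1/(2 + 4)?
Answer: -1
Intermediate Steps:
E = ⅙ (E = 1/6 = ⅙ ≈ 0.16667)
L(l) = -3 - l (L(l) = -9 + (6 - l) = -3 - l)
E*(L((4 - 4)*(6 + 1)) - 3) = ((-3 - (4 - 4)*(6 + 1)) - 3)/6 = ((-3 - 0*7) - 3)/6 = ((-3 - 1*0) - 3)/6 = ((-3 + 0) - 3)/6 = (-3 - 3)/6 = (⅙)*(-6) = -1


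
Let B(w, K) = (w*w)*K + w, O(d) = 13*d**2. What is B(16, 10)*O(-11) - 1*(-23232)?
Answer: 4075280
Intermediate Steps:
B(w, K) = w + K*w**2 (B(w, K) = w**2*K + w = K*w**2 + w = w + K*w**2)
B(16, 10)*O(-11) - 1*(-23232) = (16*(1 + 10*16))*(13*(-11)**2) - 1*(-23232) = (16*(1 + 160))*(13*121) + 23232 = (16*161)*1573 + 23232 = 2576*1573 + 23232 = 4052048 + 23232 = 4075280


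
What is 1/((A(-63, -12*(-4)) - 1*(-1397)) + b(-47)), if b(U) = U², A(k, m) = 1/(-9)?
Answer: 9/32453 ≈ 0.00027732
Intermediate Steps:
A(k, m) = -⅑
1/((A(-63, -12*(-4)) - 1*(-1397)) + b(-47)) = 1/((-⅑ - 1*(-1397)) + (-47)²) = 1/((-⅑ + 1397) + 2209) = 1/(12572/9 + 2209) = 1/(32453/9) = 9/32453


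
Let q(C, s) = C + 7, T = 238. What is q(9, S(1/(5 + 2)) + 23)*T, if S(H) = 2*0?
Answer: 3808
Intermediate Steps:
S(H) = 0
q(C, s) = 7 + C
q(9, S(1/(5 + 2)) + 23)*T = (7 + 9)*238 = 16*238 = 3808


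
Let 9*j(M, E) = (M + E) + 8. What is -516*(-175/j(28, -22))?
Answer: 58050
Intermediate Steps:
j(M, E) = 8/9 + E/9 + M/9 (j(M, E) = ((M + E) + 8)/9 = ((E + M) + 8)/9 = (8 + E + M)/9 = 8/9 + E/9 + M/9)
-516*(-175/j(28, -22)) = -516*(-175/(8/9 + (⅑)*(-22) + (⅑)*28)) = -516*(-175/(8/9 - 22/9 + 28/9)) = -516/((14/9)*(-1/175)) = -516/(-2/225) = -516*(-225/2) = 58050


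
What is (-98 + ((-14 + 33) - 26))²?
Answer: 11025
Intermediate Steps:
(-98 + ((-14 + 33) - 26))² = (-98 + (19 - 26))² = (-98 - 7)² = (-105)² = 11025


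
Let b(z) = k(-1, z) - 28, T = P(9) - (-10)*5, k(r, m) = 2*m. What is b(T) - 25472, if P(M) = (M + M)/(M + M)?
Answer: -25398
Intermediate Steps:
P(M) = 1 (P(M) = (2*M)/((2*M)) = (2*M)*(1/(2*M)) = 1)
T = 51 (T = 1 - (-10)*5 = 1 - 1*(-50) = 1 + 50 = 51)
b(z) = -28 + 2*z (b(z) = 2*z - 28 = -28 + 2*z)
b(T) - 25472 = (-28 + 2*51) - 25472 = (-28 + 102) - 25472 = 74 - 25472 = -25398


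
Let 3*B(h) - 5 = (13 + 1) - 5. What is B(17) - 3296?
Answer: -9874/3 ≈ -3291.3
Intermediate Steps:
B(h) = 14/3 (B(h) = 5/3 + ((13 + 1) - 5)/3 = 5/3 + (14 - 5)/3 = 5/3 + (⅓)*9 = 5/3 + 3 = 14/3)
B(17) - 3296 = 14/3 - 3296 = -9874/3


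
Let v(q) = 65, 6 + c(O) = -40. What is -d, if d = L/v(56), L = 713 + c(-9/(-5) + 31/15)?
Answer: -667/65 ≈ -10.262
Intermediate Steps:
c(O) = -46 (c(O) = -6 - 40 = -46)
L = 667 (L = 713 - 46 = 667)
d = 667/65 ≈ 10.262
-d = -1*667/65 = -667/65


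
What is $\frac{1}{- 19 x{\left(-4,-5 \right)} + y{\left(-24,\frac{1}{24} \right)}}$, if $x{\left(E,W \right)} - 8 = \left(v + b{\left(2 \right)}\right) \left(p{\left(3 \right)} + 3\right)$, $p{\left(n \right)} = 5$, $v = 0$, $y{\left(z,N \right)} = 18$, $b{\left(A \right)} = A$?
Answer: $- \frac{1}{438} \approx -0.0022831$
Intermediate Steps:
$x{\left(E,W \right)} = 24$ ($x{\left(E,W \right)} = 8 + \left(0 + 2\right) \left(5 + 3\right) = 8 + 2 \cdot 8 = 8 + 16 = 24$)
$\frac{1}{- 19 x{\left(-4,-5 \right)} + y{\left(-24,\frac{1}{24} \right)}} = \frac{1}{\left(-19\right) 24 + 18} = \frac{1}{-456 + 18} = \frac{1}{-438} = - \frac{1}{438}$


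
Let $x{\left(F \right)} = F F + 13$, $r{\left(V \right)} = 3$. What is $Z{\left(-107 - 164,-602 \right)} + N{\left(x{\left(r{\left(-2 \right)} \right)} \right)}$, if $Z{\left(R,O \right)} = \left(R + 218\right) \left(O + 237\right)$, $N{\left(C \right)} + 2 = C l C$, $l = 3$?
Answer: $20795$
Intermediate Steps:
$x{\left(F \right)} = 13 + F^{2}$ ($x{\left(F \right)} = F^{2} + 13 = 13 + F^{2}$)
$N{\left(C \right)} = -2 + 3 C^{2}$ ($N{\left(C \right)} = -2 + C 3 C = -2 + 3 C C = -2 + 3 C^{2}$)
$Z{\left(R,O \right)} = \left(218 + R\right) \left(237 + O\right)$
$Z{\left(-107 - 164,-602 \right)} + N{\left(x{\left(r{\left(-2 \right)} \right)} \right)} = \left(51666 + 218 \left(-602\right) + 237 \left(-107 - 164\right) - 602 \left(-107 - 164\right)\right) - \left(2 - 3 \left(13 + 3^{2}\right)^{2}\right) = \left(51666 - 131236 + 237 \left(-271\right) - -163142\right) - \left(2 - 3 \left(13 + 9\right)^{2}\right) = \left(51666 - 131236 - 64227 + 163142\right) - \left(2 - 3 \cdot 22^{2}\right) = 19345 + \left(-2 + 3 \cdot 484\right) = 19345 + \left(-2 + 1452\right) = 19345 + 1450 = 20795$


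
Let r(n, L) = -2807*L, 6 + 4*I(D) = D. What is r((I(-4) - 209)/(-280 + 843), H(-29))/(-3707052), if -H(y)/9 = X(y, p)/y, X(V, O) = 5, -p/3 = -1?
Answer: 42105/35834836 ≈ 0.0011750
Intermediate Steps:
p = 3 (p = -3*(-1) = 3)
I(D) = -3/2 + D/4
H(y) = -45/y
r((I(-4) - 209)/(-280 + 843), H(-29))/(-3707052) = -(-126315)/(-29)/(-3707052) = -(-126315)*(-1)/29*(-1/3707052) = -2807*45/29*(-1/3707052) = -126315/29*(-1/3707052) = 42105/35834836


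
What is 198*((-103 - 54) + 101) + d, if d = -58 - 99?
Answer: -11245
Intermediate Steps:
d = -157
198*((-103 - 54) + 101) + d = 198*((-103 - 54) + 101) - 157 = 198*(-157 + 101) - 157 = 198*(-56) - 157 = -11088 - 157 = -11245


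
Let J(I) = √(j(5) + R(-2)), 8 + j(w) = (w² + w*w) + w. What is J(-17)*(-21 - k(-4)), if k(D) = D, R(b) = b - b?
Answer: -17*√47 ≈ -116.55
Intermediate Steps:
R(b) = 0
j(w) = -8 + w + 2*w² (j(w) = -8 + ((w² + w*w) + w) = -8 + ((w² + w²) + w) = -8 + (2*w² + w) = -8 + (w + 2*w²) = -8 + w + 2*w²)
J(I) = √47 (J(I) = √((-8 + 5 + 2*5²) + 0) = √((-8 + 5 + 2*25) + 0) = √((-8 + 5 + 50) + 0) = √(47 + 0) = √47)
J(-17)*(-21 - k(-4)) = √47*(-21 - 1*(-4)) = √47*(-21 + 4) = √47*(-17) = -17*√47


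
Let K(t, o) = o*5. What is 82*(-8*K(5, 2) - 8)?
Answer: -7216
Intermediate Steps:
K(t, o) = 5*o
82*(-8*K(5, 2) - 8) = 82*(-40*2 - 8) = 82*(-8*10 - 8) = 82*(-80 - 8) = 82*(-88) = -7216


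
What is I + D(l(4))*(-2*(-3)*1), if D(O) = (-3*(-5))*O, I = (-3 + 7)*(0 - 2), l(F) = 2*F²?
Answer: 2872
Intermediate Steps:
I = -8 (I = 4*(-2) = -8)
D(O) = 15*O
I + D(l(4))*(-2*(-3)*1) = -8 + (15*(2*4²))*(-2*(-3)*1) = -8 + (15*(2*16))*(6*1) = -8 + (15*32)*6 = -8 + 480*6 = -8 + 2880 = 2872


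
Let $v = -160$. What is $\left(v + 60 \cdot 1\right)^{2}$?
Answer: $10000$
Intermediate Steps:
$\left(v + 60 \cdot 1\right)^{2} = \left(-160 + 60 \cdot 1\right)^{2} = \left(-160 + 60\right)^{2} = \left(-100\right)^{2} = 10000$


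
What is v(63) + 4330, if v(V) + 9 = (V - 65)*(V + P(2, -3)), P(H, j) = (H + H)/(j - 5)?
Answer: 4196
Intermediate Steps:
P(H, j) = 2*H/(-5 + j) (P(H, j) = (2*H)/(-5 + j) = 2*H/(-5 + j))
v(V) = -9 + (-65 + V)*(-½ + V) (v(V) = -9 + (V - 65)*(V + 2*2/(-5 - 3)) = -9 + (-65 + V)*(V + 2*2/(-8)) = -9 + (-65 + V)*(V + 2*2*(-⅛)) = -9 + (-65 + V)*(V - ½) = -9 + (-65 + V)*(-½ + V))
v(63) + 4330 = (47/2 + 63² - 131/2*63) + 4330 = (47/2 + 3969 - 8253/2) + 4330 = -134 + 4330 = 4196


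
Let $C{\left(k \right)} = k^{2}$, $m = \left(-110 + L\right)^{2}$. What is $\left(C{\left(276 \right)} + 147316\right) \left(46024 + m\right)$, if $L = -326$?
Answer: $52770931040$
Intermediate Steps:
$m = 190096$ ($m = \left(-110 - 326\right)^{2} = \left(-436\right)^{2} = 190096$)
$\left(C{\left(276 \right)} + 147316\right) \left(46024 + m\right) = \left(276^{2} + 147316\right) \left(46024 + 190096\right) = \left(76176 + 147316\right) 236120 = 223492 \cdot 236120 = 52770931040$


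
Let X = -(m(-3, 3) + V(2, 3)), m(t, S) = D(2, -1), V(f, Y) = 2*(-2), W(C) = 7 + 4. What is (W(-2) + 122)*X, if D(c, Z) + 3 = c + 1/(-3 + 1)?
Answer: 1463/2 ≈ 731.50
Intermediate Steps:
W(C) = 11
V(f, Y) = -4
D(c, Z) = -7/2 + c (D(c, Z) = -3 + (c + 1/(-3 + 1)) = -3 + (c + 1/(-2)) = -3 + (c - ½) = -3 + (-½ + c) = -7/2 + c)
m(t, S) = -3/2 (m(t, S) = -7/2 + 2 = -3/2)
X = 11/2 (X = -(-3/2 - 4) = -1*(-11/2) = 11/2 ≈ 5.5000)
(W(-2) + 122)*X = (11 + 122)*(11/2) = 133*(11/2) = 1463/2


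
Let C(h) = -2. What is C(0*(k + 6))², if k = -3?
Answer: 4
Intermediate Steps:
C(0*(k + 6))² = (-2)² = 4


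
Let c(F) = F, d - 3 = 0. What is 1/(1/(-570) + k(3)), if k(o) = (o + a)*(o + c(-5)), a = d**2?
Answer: -570/13681 ≈ -0.041664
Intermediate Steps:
d = 3 (d = 3 + 0 = 3)
a = 9 (a = 3**2 = 9)
k(o) = (-5 + o)*(9 + o) (k(o) = (o + 9)*(o - 5) = (9 + o)*(-5 + o) = (-5 + o)*(9 + o))
1/(1/(-570) + k(3)) = 1/(1/(-570) + (-45 + 3**2 + 4*3)) = 1/(-1/570 + (-45 + 9 + 12)) = 1/(-1/570 - 24) = 1/(-13681/570) = -570/13681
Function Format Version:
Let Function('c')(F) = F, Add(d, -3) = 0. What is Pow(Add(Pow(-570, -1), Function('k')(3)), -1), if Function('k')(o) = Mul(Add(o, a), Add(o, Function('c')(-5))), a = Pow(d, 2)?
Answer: Rational(-570, 13681) ≈ -0.041664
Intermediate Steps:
d = 3 (d = Add(3, 0) = 3)
a = 9 (a = Pow(3, 2) = 9)
Function('k')(o) = Mul(Add(-5, o), Add(9, o)) (Function('k')(o) = Mul(Add(o, 9), Add(o, -5)) = Mul(Add(9, o), Add(-5, o)) = Mul(Add(-5, o), Add(9, o)))
Pow(Add(Pow(-570, -1), Function('k')(3)), -1) = Pow(Add(Pow(-570, -1), Add(-45, Pow(3, 2), Mul(4, 3))), -1) = Pow(Add(Rational(-1, 570), Add(-45, 9, 12)), -1) = Pow(Add(Rational(-1, 570), -24), -1) = Pow(Rational(-13681, 570), -1) = Rational(-570, 13681)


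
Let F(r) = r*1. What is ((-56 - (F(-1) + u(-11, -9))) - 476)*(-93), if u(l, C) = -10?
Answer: 48453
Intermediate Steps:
F(r) = r
((-56 - (F(-1) + u(-11, -9))) - 476)*(-93) = ((-56 - (-1 - 10)) - 476)*(-93) = ((-56 - 1*(-11)) - 476)*(-93) = ((-56 + 11) - 476)*(-93) = (-45 - 476)*(-93) = -521*(-93) = 48453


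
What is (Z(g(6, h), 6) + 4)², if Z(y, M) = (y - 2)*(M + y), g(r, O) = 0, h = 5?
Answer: 64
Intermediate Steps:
Z(y, M) = (-2 + y)*(M + y)
(Z(g(6, h), 6) + 4)² = ((0² - 2*6 - 2*0 + 6*0) + 4)² = ((0 - 12 + 0 + 0) + 4)² = (-12 + 4)² = (-8)² = 64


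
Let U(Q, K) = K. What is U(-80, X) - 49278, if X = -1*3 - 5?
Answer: -49286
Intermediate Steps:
X = -8 (X = -3 - 5 = -8)
U(-80, X) - 49278 = -8 - 49278 = -49286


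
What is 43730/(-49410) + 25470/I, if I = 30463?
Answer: -7367429/150517683 ≈ -0.048947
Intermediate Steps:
43730/(-49410) + 25470/I = 43730/(-49410) + 25470/30463 = 43730*(-1/49410) + 25470*(1/30463) = -4373/4941 + 25470/30463 = -7367429/150517683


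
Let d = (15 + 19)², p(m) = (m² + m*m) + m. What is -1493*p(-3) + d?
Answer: -21239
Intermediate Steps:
p(m) = m + 2*m² (p(m) = (m² + m²) + m = 2*m² + m = m + 2*m²)
d = 1156 (d = 34² = 1156)
-1493*p(-3) + d = -(-4479)*(1 + 2*(-3)) + 1156 = -(-4479)*(1 - 6) + 1156 = -(-4479)*(-5) + 1156 = -1493*15 + 1156 = -22395 + 1156 = -21239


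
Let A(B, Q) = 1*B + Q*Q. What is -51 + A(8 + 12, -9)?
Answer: 50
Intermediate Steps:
A(B, Q) = B + Q**2
-51 + A(8 + 12, -9) = -51 + ((8 + 12) + (-9)**2) = -51 + (20 + 81) = -51 + 101 = 50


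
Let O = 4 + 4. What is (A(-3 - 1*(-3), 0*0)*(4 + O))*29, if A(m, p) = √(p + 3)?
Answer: 348*√3 ≈ 602.75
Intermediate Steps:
A(m, p) = √(3 + p)
O = 8
(A(-3 - 1*(-3), 0*0)*(4 + O))*29 = (√(3 + 0*0)*(4 + 8))*29 = (√(3 + 0)*12)*29 = (√3*12)*29 = (12*√3)*29 = 348*√3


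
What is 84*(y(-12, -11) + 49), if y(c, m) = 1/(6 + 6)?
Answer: 4123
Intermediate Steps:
y(c, m) = 1/12
84*(y(-12, -11) + 49) = 84*(1/12 + 49) = 84*(589/12) = 4123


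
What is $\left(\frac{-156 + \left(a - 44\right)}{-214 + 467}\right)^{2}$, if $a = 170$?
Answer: $\frac{900}{64009} \approx 0.014061$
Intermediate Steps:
$\left(\frac{-156 + \left(a - 44\right)}{-214 + 467}\right)^{2} = \left(\frac{-156 + \left(170 - 44\right)}{-214 + 467}\right)^{2} = \left(\frac{-156 + 126}{253}\right)^{2} = \left(\left(-30\right) \frac{1}{253}\right)^{2} = \left(- \frac{30}{253}\right)^{2} = \frac{900}{64009}$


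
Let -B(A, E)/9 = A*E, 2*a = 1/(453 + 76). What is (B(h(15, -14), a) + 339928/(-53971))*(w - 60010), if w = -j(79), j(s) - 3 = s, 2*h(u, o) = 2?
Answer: 10820452849898/28550659 ≈ 3.7899e+5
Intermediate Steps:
h(u, o) = 1 (h(u, o) = (½)*2 = 1)
j(s) = 3 + s
a = 1/1058 (a = 1/(2*(453 + 76)) = (½)/529 = (½)*(1/529) = 1/1058 ≈ 0.00094518)
B(A, E) = -9*A*E
w = -82 (w = -(3 + 79) = -1*82 = -82)
(B(h(15, -14), a) + 339928/(-53971))*(w - 60010) = (-9*1*1/1058 + 339928/(-53971))*(-82 - 60010) = (-9/1058 + 339928*(-1/53971))*(-60092) = (-9/1058 - 339928/53971)*(-60092) = -360129563/57101318*(-60092) = 10820452849898/28550659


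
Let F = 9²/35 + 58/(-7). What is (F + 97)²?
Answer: 10150596/1225 ≈ 8286.2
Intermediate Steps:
F = -209/35 (F = 81*(1/35) + 58*(-⅐) = 81/35 - 58/7 = -209/35 ≈ -5.9714)
(F + 97)² = (-209/35 + 97)² = (3186/35)² = 10150596/1225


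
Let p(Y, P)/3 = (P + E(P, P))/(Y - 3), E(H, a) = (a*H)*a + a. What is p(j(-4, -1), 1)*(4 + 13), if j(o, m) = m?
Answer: -153/4 ≈ -38.250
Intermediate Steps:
E(H, a) = a + H*a² (E(H, a) = (H*a)*a + a = H*a² + a = a + H*a²)
p(Y, P) = 3*(P + P*(1 + P²))/(-3 + Y) (p(Y, P) = 3*((P + P*(1 + P*P))/(Y - 3)) = 3*((P + P*(1 + P²))/(-3 + Y)) = 3*(P + P*(1 + P²))/(-3 + Y))
p(j(-4, -1), 1)*(4 + 13) = (3*1*(2 + 1²)/(-3 - 1))*(4 + 13) = (3*1*(2 + 1)/(-4))*17 = (3*1*(-¼)*3)*17 = -9/4*17 = -153/4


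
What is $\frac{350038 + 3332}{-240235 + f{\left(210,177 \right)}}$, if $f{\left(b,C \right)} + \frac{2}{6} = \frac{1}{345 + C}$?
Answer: $- \frac{184459140}{125402843} \approx -1.4709$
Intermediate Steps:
$f{\left(b,C \right)} = - \frac{1}{3} + \frac{1}{345 + C}$
$\frac{350038 + 3332}{-240235 + f{\left(210,177 \right)}} = \frac{350038 + 3332}{-240235 + \frac{-342 - 177}{3 \left(345 + 177\right)}} = \frac{353370}{-240235 + \frac{-342 - 177}{3 \cdot 522}} = \frac{353370}{-240235 + \frac{1}{3} \cdot \frac{1}{522} \left(-519\right)} = \frac{353370}{-240235 - \frac{173}{522}} = \frac{353370}{- \frac{125402843}{522}} = 353370 \left(- \frac{522}{125402843}\right) = - \frac{184459140}{125402843}$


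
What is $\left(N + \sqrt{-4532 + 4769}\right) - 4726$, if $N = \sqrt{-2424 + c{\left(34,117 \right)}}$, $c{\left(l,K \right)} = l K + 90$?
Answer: $-4726 + \sqrt{237} + 2 \sqrt{411} \approx -4670.1$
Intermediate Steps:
$c{\left(l,K \right)} = 90 + K l$ ($c{\left(l,K \right)} = K l + 90 = 90 + K l$)
$N = 2 \sqrt{411}$ ($N = \sqrt{-2424 + \left(90 + 117 \cdot 34\right)} = \sqrt{-2424 + \left(90 + 3978\right)} = \sqrt{-2424 + 4068} = \sqrt{1644} = 2 \sqrt{411} \approx 40.546$)
$\left(N + \sqrt{-4532 + 4769}\right) - 4726 = \left(2 \sqrt{411} + \sqrt{-4532 + 4769}\right) - 4726 = \left(2 \sqrt{411} + \sqrt{237}\right) - 4726 = \left(\sqrt{237} + 2 \sqrt{411}\right) - 4726 = -4726 + \sqrt{237} + 2 \sqrt{411}$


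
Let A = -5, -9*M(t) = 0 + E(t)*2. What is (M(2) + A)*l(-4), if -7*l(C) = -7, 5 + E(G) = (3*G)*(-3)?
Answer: ⅑ ≈ 0.11111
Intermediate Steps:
E(G) = -5 - 9*G (E(G) = -5 + (3*G)*(-3) = -5 - 9*G)
l(C) = 1 (l(C) = -⅐*(-7) = 1)
M(t) = 10/9 + 2*t (M(t) = -(0 + (-5 - 9*t)*2)/9 = -(0 + (-10 - 18*t))/9 = -(-10 - 18*t)/9 = 10/9 + 2*t)
(M(2) + A)*l(-4) = ((10/9 + 2*2) - 5)*1 = ((10/9 + 4) - 5)*1 = (46/9 - 5)*1 = (⅑)*1 = ⅑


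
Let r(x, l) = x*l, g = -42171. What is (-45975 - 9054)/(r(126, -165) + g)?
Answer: 18343/20987 ≈ 0.87402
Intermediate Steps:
r(x, l) = l*x
(-45975 - 9054)/(r(126, -165) + g) = (-45975 - 9054)/(-165*126 - 42171) = -55029/(-20790 - 42171) = -55029/(-62961) = -55029*(-1/62961) = 18343/20987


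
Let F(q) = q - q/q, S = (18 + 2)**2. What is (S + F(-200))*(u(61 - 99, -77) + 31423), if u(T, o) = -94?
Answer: 6234471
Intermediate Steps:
S = 400 (S = 20**2 = 400)
F(q) = -1 + q (F(q) = q - 1*1 = q - 1 = -1 + q)
(S + F(-200))*(u(61 - 99, -77) + 31423) = (400 + (-1 - 200))*(-94 + 31423) = (400 - 201)*31329 = 199*31329 = 6234471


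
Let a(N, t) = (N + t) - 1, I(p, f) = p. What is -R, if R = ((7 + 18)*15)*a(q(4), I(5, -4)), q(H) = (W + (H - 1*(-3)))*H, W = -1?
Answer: -10500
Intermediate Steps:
q(H) = H*(2 + H) (q(H) = (-1 + (H - 1*(-3)))*H = (-1 + (H + 3))*H = (-1 + (3 + H))*H = (2 + H)*H = H*(2 + H))
a(N, t) = -1 + N + t
R = 10500 (R = ((7 + 18)*15)*(-1 + 4*(2 + 4) + 5) = (25*15)*(-1 + 4*6 + 5) = 375*(-1 + 24 + 5) = 375*28 = 10500)
-R = -1*10500 = -10500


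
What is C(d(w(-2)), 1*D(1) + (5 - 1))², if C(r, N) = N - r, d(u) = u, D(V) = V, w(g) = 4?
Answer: 1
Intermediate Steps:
C(d(w(-2)), 1*D(1) + (5 - 1))² = ((1*1 + (5 - 1)) - 1*4)² = ((1 + 4) - 4)² = (5 - 4)² = 1² = 1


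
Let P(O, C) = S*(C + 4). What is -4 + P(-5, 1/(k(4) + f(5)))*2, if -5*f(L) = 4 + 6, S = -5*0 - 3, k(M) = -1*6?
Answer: -109/4 ≈ -27.250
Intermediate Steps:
k(M) = -6
S = -3 (S = 0 - 3 = -3)
f(L) = -2 (f(L) = -(4 + 6)/5 = -1/5*10 = -2)
P(O, C) = -12 - 3*C (P(O, C) = -3*(C + 4) = -3*(4 + C) = -12 - 3*C)
-4 + P(-5, 1/(k(4) + f(5)))*2 = -4 + (-12 - 3/(-6 - 2))*2 = -4 + (-12 - 3/(-8))*2 = -4 + (-12 - 3*(-1/8))*2 = -4 + (-12 + 3/8)*2 = -4 - 93/8*2 = -4 - 93/4 = -109/4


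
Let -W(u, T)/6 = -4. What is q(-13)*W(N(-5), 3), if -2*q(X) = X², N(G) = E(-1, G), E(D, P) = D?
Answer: -2028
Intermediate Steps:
N(G) = -1
W(u, T) = 24 (W(u, T) = -6*(-4) = 24)
q(X) = -X²/2
q(-13)*W(N(-5), 3) = -½*(-13)²*24 = -½*169*24 = -169/2*24 = -2028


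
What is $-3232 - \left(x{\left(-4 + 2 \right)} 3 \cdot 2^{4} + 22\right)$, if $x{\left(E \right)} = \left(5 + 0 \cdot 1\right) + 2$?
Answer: $-3590$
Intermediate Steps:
$x{\left(E \right)} = 7$ ($x{\left(E \right)} = \left(5 + 0\right) + 2 = 5 + 2 = 7$)
$-3232 - \left(x{\left(-4 + 2 \right)} 3 \cdot 2^{4} + 22\right) = -3232 - \left(7 \cdot 3 \cdot 2^{4} + 22\right) = -3232 - \left(7 \cdot 3 \cdot 16 + 22\right) = -3232 - \left(7 \cdot 48 + 22\right) = -3232 - \left(336 + 22\right) = -3232 - 358 = -3590$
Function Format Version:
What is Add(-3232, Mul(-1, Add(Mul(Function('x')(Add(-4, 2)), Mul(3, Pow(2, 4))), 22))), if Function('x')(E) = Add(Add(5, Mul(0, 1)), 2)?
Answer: -3590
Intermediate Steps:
Function('x')(E) = 7 (Function('x')(E) = Add(Add(5, 0), 2) = Add(5, 2) = 7)
Add(-3232, Mul(-1, Add(Mul(Function('x')(Add(-4, 2)), Mul(3, Pow(2, 4))), 22))) = Add(-3232, Mul(-1, Add(Mul(7, Mul(3, Pow(2, 4))), 22))) = Add(-3232, Mul(-1, Add(Mul(7, Mul(3, 16)), 22))) = Add(-3232, Mul(-1, Add(Mul(7, 48), 22))) = Add(-3232, Mul(-1, Add(336, 22))) = Add(-3232, Mul(-1, 358)) = Add(-3232, -358) = -3590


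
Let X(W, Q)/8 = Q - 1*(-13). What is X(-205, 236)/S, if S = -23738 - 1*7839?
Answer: -1992/31577 ≈ -0.063084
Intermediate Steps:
X(W, Q) = 104 + 8*Q (X(W, Q) = 8*(Q - 1*(-13)) = 8*(Q + 13) = 8*(13 + Q) = 104 + 8*Q)
S = -31577 (S = -23738 - 7839 = -31577)
X(-205, 236)/S = (104 + 8*236)/(-31577) = (104 + 1888)*(-1/31577) = 1992*(-1/31577) = -1992/31577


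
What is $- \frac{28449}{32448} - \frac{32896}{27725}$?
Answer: $- \frac{618719311}{299873600} \approx -2.0633$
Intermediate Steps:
$- \frac{28449}{32448} - \frac{32896}{27725} = \left(-28449\right) \frac{1}{32448} - \frac{32896}{27725} = - \frac{9483}{10816} - \frac{32896}{27725} = - \frac{618719311}{299873600}$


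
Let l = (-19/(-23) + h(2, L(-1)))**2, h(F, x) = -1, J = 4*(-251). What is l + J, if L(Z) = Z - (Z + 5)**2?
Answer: -531100/529 ≈ -1004.0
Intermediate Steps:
L(Z) = Z - (5 + Z)**2
J = -1004
l = 16/529 (l = (-19/(-23) - 1)**2 = (-19*(-1/23) - 1)**2 = (19/23 - 1)**2 = (-4/23)**2 = 16/529 ≈ 0.030246)
l + J = 16/529 - 1004 = -531100/529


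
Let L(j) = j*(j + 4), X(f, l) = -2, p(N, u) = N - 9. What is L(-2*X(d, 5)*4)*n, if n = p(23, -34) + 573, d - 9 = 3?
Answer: 187840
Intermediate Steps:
p(N, u) = -9 + N
d = 12 (d = 9 + 3 = 12)
L(j) = j*(4 + j)
n = 587 (n = (-9 + 23) + 573 = 14 + 573 = 587)
L(-2*X(d, 5)*4)*n = ((-2*(-2)*4)*(4 - 2*(-2)*4))*587 = ((4*4)*(4 + 4*4))*587 = (16*(4 + 16))*587 = (16*20)*587 = 320*587 = 187840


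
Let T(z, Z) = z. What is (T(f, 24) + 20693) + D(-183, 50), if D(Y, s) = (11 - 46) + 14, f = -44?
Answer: 20628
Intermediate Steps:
D(Y, s) = -21 (D(Y, s) = -35 + 14 = -21)
(T(f, 24) + 20693) + D(-183, 50) = (-44 + 20693) - 21 = 20649 - 21 = 20628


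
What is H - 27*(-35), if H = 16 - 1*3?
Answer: 958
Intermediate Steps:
H = 13 (H = 16 - 3 = 13)
H - 27*(-35) = 13 - 27*(-35) = 13 + 945 = 958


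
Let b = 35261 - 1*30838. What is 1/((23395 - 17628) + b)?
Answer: 1/10190 ≈ 9.8135e-5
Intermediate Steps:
b = 4423 (b = 35261 - 30838 = 4423)
1/((23395 - 17628) + b) = 1/((23395 - 17628) + 4423) = 1/(5767 + 4423) = 1/10190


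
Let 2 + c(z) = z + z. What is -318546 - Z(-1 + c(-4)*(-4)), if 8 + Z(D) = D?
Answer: -318577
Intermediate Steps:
c(z) = -2 + 2*z (c(z) = -2 + (z + z) = -2 + 2*z)
Z(D) = -8 + D
-318546 - Z(-1 + c(-4)*(-4)) = -318546 - (-8 + (-1 + (-2 + 2*(-4))*(-4))) = -318546 - (-8 + (-1 + (-2 - 8)*(-4))) = -318546 - (-8 + (-1 - 10*(-4))) = -318546 - (-8 + (-1 + 40)) = -318546 - (-8 + 39) = -318546 - 1*31 = -318546 - 31 = -318577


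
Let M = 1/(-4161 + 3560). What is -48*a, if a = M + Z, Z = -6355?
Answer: 183329088/601 ≈ 3.0504e+5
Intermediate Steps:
M = -1/601 (M = 1/(-601) = -1/601 ≈ -0.0016639)
a = -3819356/601 (a = -1/601 - 6355 = -3819356/601 ≈ -6355.0)
-48*a = -48*(-3819356/601) = 183329088/601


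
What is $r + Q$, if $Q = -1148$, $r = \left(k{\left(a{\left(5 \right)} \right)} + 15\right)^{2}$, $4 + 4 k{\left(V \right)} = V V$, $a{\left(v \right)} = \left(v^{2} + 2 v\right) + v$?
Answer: $170248$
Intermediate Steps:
$a{\left(v \right)} = v^{2} + 3 v$
$k{\left(V \right)} = -1 + \frac{V^{2}}{4}$ ($k{\left(V \right)} = -1 + \frac{V V}{4} = -1 + \frac{V^{2}}{4}$)
$r = 171396$ ($r = \left(\left(-1 + \frac{\left(5 \left(3 + 5\right)\right)^{2}}{4}\right) + 15\right)^{2} = \left(\left(-1 + \frac{\left(5 \cdot 8\right)^{2}}{4}\right) + 15\right)^{2} = \left(\left(-1 + \frac{40^{2}}{4}\right) + 15\right)^{2} = \left(\left(-1 + \frac{1}{4} \cdot 1600\right) + 15\right)^{2} = \left(\left(-1 + 400\right) + 15\right)^{2} = \left(399 + 15\right)^{2} = 414^{2} = 171396$)
$r + Q = 171396 - 1148 = 170248$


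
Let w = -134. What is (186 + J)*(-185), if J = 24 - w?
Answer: -63640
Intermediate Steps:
J = 158 (J = 24 - 1*(-134) = 24 + 134 = 158)
(186 + J)*(-185) = (186 + 158)*(-185) = 344*(-185) = -63640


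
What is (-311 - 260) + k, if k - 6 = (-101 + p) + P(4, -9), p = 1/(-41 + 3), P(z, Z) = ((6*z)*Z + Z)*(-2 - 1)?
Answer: 341/38 ≈ 8.9737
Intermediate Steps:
P(z, Z) = -3*Z - 18*Z*z (P(z, Z) = (6*Z*z + Z)*(-3) = (Z + 6*Z*z)*(-3) = -3*Z - 18*Z*z)
p = -1/38 (p = 1/(-38) = -1/38 ≈ -0.026316)
k = 22039/38 (k = 6 + ((-101 - 1/38) - 3*(-9)*(1 + 6*4)) = 6 + (-3839/38 - 3*(-9)*(1 + 24)) = 6 + (-3839/38 - 3*(-9)*25) = 6 + (-3839/38 + 675) = 6 + 21811/38 = 22039/38 ≈ 579.97)
(-311 - 260) + k = (-311 - 260) + 22039/38 = -571 + 22039/38 = 341/38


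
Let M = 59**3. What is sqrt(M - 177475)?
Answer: 16*sqrt(109) ≈ 167.04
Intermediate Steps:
M = 205379
sqrt(M - 177475) = sqrt(205379 - 177475) = sqrt(27904) = 16*sqrt(109)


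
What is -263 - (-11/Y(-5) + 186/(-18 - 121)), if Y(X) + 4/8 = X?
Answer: -36649/139 ≈ -263.66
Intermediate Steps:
Y(X) = -½ + X
-263 - (-11/Y(-5) + 186/(-18 - 121)) = -263 - (-11/(-½ - 5) + 186/(-18 - 121)) = -263 - (-11/(-11/2) + 186/(-139)) = -263 - (-11*(-2/11) + 186*(-1/139)) = -263 - (2 - 186/139) = -263 - 1*92/139 = -263 - 92/139 = -36649/139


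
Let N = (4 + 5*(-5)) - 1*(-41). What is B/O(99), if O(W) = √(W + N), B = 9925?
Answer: 9925*√119/119 ≈ 909.82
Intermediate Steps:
N = 20 (N = (4 - 25) + 41 = -21 + 41 = 20)
O(W) = √(20 + W) (O(W) = √(W + 20) = √(20 + W))
B/O(99) = 9925/(√(20 + 99)) = 9925/(√119) = 9925*(√119/119) = 9925*√119/119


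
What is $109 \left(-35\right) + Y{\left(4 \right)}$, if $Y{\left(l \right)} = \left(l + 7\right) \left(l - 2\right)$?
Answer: $-3793$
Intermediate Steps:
$Y{\left(l \right)} = \left(-2 + l\right) \left(7 + l\right)$ ($Y{\left(l \right)} = \left(7 + l\right) \left(-2 + l\right) = \left(-2 + l\right) \left(7 + l\right)$)
$109 \left(-35\right) + Y{\left(4 \right)} = 109 \left(-35\right) + \left(-14 + 4^{2} + 5 \cdot 4\right) = -3815 + \left(-14 + 16 + 20\right) = -3815 + 22 = -3793$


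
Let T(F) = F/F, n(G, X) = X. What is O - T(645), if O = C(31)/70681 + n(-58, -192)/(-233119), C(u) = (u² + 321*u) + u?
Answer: -13912492070/16477084039 ≈ -0.84435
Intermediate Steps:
C(u) = u² + 322*u
T(F) = 1
O = 2564591969/16477084039 (O = (31*(322 + 31))/70681 - 192/(-233119) = (31*353)*(1/70681) - 192*(-1/233119) = 10943*(1/70681) + 192/233119 = 10943/70681 + 192/233119 = 2564591969/16477084039 ≈ 0.15565)
O - T(645) = 2564591969/16477084039 - 1*1 = 2564591969/16477084039 - 1 = -13912492070/16477084039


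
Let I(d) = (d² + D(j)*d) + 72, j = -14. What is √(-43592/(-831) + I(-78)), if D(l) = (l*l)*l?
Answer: 2*√38022367605/831 ≈ 469.30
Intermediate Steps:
D(l) = l³ (D(l) = l²*l = l³)
I(d) = 72 + d² - 2744*d (I(d) = (d² + (-14)³*d) + 72 = (d² - 2744*d) + 72 = 72 + d² - 2744*d)
√(-43592/(-831) + I(-78)) = √(-43592/(-831) + (72 + (-78)² - 2744*(-78))) = √(-43592*(-1/831) + (72 + 6084 + 214032)) = √(43592/831 + 220188) = √(183019820/831) = 2*√38022367605/831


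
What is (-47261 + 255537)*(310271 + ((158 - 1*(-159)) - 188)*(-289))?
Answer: 56857265240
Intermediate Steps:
(-47261 + 255537)*(310271 + ((158 - 1*(-159)) - 188)*(-289)) = 208276*(310271 + ((158 + 159) - 188)*(-289)) = 208276*(310271 + (317 - 188)*(-289)) = 208276*(310271 + 129*(-289)) = 208276*(310271 - 37281) = 208276*272990 = 56857265240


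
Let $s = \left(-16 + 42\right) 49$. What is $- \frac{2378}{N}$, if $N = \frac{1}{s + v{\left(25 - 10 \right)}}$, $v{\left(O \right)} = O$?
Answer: $-3065242$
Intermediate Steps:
$s = 1274$ ($s = 26 \cdot 49 = 1274$)
$N = \frac{1}{1289}$ ($N = \frac{1}{1274 + \left(25 - 10\right)} = \frac{1}{1274 + 15} = \frac{1}{1289} \approx 0.0007758$)
$- \frac{2378}{N} = - 2378 \frac{1}{\frac{1}{1289}} = \left(-2378\right) 1289 = -3065242$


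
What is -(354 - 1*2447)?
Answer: 2093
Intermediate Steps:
-(354 - 1*2447) = -(354 - 2447) = -1*(-2093) = 2093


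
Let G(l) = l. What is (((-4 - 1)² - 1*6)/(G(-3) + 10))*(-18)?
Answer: -342/7 ≈ -48.857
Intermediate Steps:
(((-4 - 1)² - 1*6)/(G(-3) + 10))*(-18) = (((-4 - 1)² - 1*6)/(-3 + 10))*(-18) = (((-5)² - 6)/7)*(-18) = ((25 - 6)/7)*(-18) = ((⅐)*19)*(-18) = (19/7)*(-18) = -342/7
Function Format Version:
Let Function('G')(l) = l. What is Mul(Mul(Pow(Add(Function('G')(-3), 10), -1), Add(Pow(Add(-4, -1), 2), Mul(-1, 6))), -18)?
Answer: Rational(-342, 7) ≈ -48.857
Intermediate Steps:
Mul(Mul(Pow(Add(Function('G')(-3), 10), -1), Add(Pow(Add(-4, -1), 2), Mul(-1, 6))), -18) = Mul(Mul(Pow(Add(-3, 10), -1), Add(Pow(Add(-4, -1), 2), Mul(-1, 6))), -18) = Mul(Mul(Pow(7, -1), Add(Pow(-5, 2), -6)), -18) = Mul(Mul(Rational(1, 7), Add(25, -6)), -18) = Mul(Mul(Rational(1, 7), 19), -18) = Mul(Rational(19, 7), -18) = Rational(-342, 7)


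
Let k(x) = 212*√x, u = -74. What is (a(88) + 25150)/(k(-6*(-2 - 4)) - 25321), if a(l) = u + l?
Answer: -25164/24049 ≈ -1.0464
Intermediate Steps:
a(l) = -74 + l
(a(88) + 25150)/(k(-6*(-2 - 4)) - 25321) = ((-74 + 88) + 25150)/(212*√(-6*(-2 - 4)) - 25321) = (14 + 25150)/(212*√(-6*(-6)) - 25321) = 25164/(212*√36 - 25321) = 25164/(212*6 - 25321) = 25164/(1272 - 25321) = 25164/(-24049) = 25164*(-1/24049) = -25164/24049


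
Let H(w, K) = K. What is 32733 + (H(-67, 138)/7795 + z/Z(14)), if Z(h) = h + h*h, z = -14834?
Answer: 1069333646/32739 ≈ 32662.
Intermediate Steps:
Z(h) = h + h²
32733 + (H(-67, 138)/7795 + z/Z(14)) = 32733 + (138/7795 - 14834*1/(14*(1 + 14))) = 32733 + (138*(1/7795) - 14834/(14*15)) = 32733 + (138/7795 - 14834/210) = 32733 + (138/7795 - 14834*1/210) = 32733 + (138/7795 - 7417/105) = 32733 - 2312041/32739 = 1069333646/32739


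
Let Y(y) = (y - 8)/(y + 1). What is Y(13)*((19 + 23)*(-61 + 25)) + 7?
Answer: -533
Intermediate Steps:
Y(y) = (-8 + y)/(1 + y)
Y(13)*((19 + 23)*(-61 + 25)) + 7 = ((-8 + 13)/(1 + 13))*((19 + 23)*(-61 + 25)) + 7 = (5/14)*(42*(-36)) + 7 = ((1/14)*5)*(-1512) + 7 = (5/14)*(-1512) + 7 = -540 + 7 = -533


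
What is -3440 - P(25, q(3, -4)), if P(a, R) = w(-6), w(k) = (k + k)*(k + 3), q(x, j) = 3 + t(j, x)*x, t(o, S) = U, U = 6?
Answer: -3476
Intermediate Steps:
t(o, S) = 6
q(x, j) = 3 + 6*x
w(k) = 2*k*(3 + k) (w(k) = (2*k)*(3 + k) = 2*k*(3 + k))
P(a, R) = 36 (P(a, R) = 2*(-6)*(3 - 6) = 2*(-6)*(-3) = 36)
-3440 - P(25, q(3, -4)) = -3440 - 1*36 = -3440 - 36 = -3476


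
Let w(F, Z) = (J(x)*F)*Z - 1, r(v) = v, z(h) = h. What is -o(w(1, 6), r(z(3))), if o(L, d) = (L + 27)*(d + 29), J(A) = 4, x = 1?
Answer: -1600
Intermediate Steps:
w(F, Z) = -1 + 4*F*Z (w(F, Z) = (4*F)*Z - 1 = 4*F*Z - 1 = -1 + 4*F*Z)
o(L, d) = (27 + L)*(29 + d)
-o(w(1, 6), r(z(3))) = -(783 + 27*3 + 29*(-1 + 4*1*6) + (-1 + 4*1*6)*3) = -(783 + 81 + 29*(-1 + 24) + (-1 + 24)*3) = -(783 + 81 + 29*23 + 23*3) = -(783 + 81 + 667 + 69) = -1*1600 = -1600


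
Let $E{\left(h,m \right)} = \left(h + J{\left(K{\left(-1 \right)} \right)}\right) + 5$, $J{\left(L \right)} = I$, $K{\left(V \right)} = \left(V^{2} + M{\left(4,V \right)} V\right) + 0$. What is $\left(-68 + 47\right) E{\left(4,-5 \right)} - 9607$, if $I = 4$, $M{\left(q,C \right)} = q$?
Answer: $-9880$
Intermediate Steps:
$K{\left(V \right)} = V^{2} + 4 V$ ($K{\left(V \right)} = \left(V^{2} + 4 V\right) + 0 = V^{2} + 4 V$)
$J{\left(L \right)} = 4$
$E{\left(h,m \right)} = 9 + h$ ($E{\left(h,m \right)} = \left(h + 4\right) + 5 = \left(4 + h\right) + 5 = 9 + h$)
$\left(-68 + 47\right) E{\left(4,-5 \right)} - 9607 = \left(-68 + 47\right) \left(9 + 4\right) - 9607 = \left(-21\right) 13 - 9607 = -273 - 9607 = -9880$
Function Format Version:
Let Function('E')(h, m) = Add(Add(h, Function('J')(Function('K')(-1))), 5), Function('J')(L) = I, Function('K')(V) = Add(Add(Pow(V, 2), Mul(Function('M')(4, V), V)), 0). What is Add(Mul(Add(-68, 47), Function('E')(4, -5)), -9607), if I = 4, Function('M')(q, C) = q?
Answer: -9880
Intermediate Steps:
Function('K')(V) = Add(Pow(V, 2), Mul(4, V)) (Function('K')(V) = Add(Add(Pow(V, 2), Mul(4, V)), 0) = Add(Pow(V, 2), Mul(4, V)))
Function('J')(L) = 4
Function('E')(h, m) = Add(9, h) (Function('E')(h, m) = Add(Add(h, 4), 5) = Add(Add(4, h), 5) = Add(9, h))
Add(Mul(Add(-68, 47), Function('E')(4, -5)), -9607) = Add(Mul(Add(-68, 47), Add(9, 4)), -9607) = Add(Mul(-21, 13), -9607) = Add(-273, -9607) = -9880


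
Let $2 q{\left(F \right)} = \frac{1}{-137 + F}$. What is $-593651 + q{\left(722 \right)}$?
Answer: $- \frac{694571669}{1170} \approx -5.9365 \cdot 10^{5}$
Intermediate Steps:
$q{\left(F \right)} = \frac{1}{2 \left(-137 + F\right)}$
$-593651 + q{\left(722 \right)} = -593651 + \frac{1}{2 \left(-137 + 722\right)} = -593651 + \frac{1}{2 \cdot 585} = -593651 + \frac{1}{2} \cdot \frac{1}{585} = -593651 + \frac{1}{1170} = - \frac{694571669}{1170}$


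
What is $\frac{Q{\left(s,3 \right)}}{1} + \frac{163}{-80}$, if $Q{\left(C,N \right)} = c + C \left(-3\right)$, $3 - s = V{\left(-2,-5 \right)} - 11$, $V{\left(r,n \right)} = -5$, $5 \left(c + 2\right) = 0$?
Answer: $- \frac{4883}{80} \approx -61.037$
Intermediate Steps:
$c = -2$ ($c = -2 + \frac{1}{5} \cdot 0 = -2 + 0 = -2$)
$s = 19$ ($s = 3 - \left(-5 - 11\right) = 3 - -16 = 3 + 16 = 19$)
$Q{\left(C,N \right)} = -2 - 3 C$ ($Q{\left(C,N \right)} = -2 + C \left(-3\right) = -2 - 3 C$)
$\frac{Q{\left(s,3 \right)}}{1} + \frac{163}{-80} = \frac{-2 - 57}{1} + \frac{163}{-80} = \left(-2 - 57\right) 1 + 163 \left(- \frac{1}{80}\right) = \left(-59\right) 1 - \frac{163}{80} = -59 - \frac{163}{80} = - \frac{4883}{80}$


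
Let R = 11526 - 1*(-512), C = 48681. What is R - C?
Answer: -36643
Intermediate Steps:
R = 12038 (R = 11526 + 512 = 12038)
R - C = 12038 - 1*48681 = 12038 - 48681 = -36643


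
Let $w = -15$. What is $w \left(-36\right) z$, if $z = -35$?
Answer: $-18900$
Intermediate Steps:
$w \left(-36\right) z = \left(-15\right) \left(-36\right) \left(-35\right) = 540 \left(-35\right) = -18900$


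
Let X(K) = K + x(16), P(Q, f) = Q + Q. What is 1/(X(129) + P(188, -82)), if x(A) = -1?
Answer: 1/504 ≈ 0.0019841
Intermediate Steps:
P(Q, f) = 2*Q
X(K) = -1 + K (X(K) = K - 1 = -1 + K)
1/(X(129) + P(188, -82)) = 1/((-1 + 129) + 2*188) = 1/(128 + 376) = 1/504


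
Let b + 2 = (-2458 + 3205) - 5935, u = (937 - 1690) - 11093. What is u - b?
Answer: -6656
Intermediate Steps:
u = -11846 (u = -753 - 11093 = -11846)
b = -5190 (b = -2 + ((-2458 + 3205) - 5935) = -2 + (747 - 5935) = -2 - 5188 = -5190)
u - b = -11846 - 1*(-5190) = -11846 + 5190 = -6656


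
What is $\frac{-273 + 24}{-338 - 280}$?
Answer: $\frac{83}{206} \approx 0.40291$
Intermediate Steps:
$\frac{-273 + 24}{-338 - 280} = - \frac{249}{-618} = \left(-249\right) \left(- \frac{1}{618}\right) = \frac{83}{206}$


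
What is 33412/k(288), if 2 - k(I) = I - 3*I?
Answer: 16706/289 ≈ 57.806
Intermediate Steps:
k(I) = 2 + 2*I (k(I) = 2 - (I - 3*I) = 2 - (-2)*I = 2 + 2*I)
33412/k(288) = 33412/(2 + 2*288) = 33412/(2 + 576) = 33412/578 = 33412*(1/578) = 16706/289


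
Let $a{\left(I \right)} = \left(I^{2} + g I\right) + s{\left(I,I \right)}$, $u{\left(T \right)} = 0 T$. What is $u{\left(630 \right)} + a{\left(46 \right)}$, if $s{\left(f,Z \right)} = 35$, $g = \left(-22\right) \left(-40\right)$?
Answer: $42631$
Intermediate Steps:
$u{\left(T \right)} = 0$
$g = 880$
$a{\left(I \right)} = 35 + I^{2} + 880 I$ ($a{\left(I \right)} = \left(I^{2} + 880 I\right) + 35 = 35 + I^{2} + 880 I$)
$u{\left(630 \right)} + a{\left(46 \right)} = 0 + \left(35 + 46^{2} + 880 \cdot 46\right) = 0 + \left(35 + 2116 + 40480\right) = 0 + 42631 = 42631$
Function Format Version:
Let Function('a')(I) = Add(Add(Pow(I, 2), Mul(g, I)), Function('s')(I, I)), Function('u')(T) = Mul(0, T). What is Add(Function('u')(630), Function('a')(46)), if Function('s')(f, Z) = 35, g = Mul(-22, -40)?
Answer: 42631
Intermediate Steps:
Function('u')(T) = 0
g = 880
Function('a')(I) = Add(35, Pow(I, 2), Mul(880, I)) (Function('a')(I) = Add(Add(Pow(I, 2), Mul(880, I)), 35) = Add(35, Pow(I, 2), Mul(880, I)))
Add(Function('u')(630), Function('a')(46)) = Add(0, Add(35, Pow(46, 2), Mul(880, 46))) = Add(0, Add(35, 2116, 40480)) = Add(0, 42631) = 42631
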